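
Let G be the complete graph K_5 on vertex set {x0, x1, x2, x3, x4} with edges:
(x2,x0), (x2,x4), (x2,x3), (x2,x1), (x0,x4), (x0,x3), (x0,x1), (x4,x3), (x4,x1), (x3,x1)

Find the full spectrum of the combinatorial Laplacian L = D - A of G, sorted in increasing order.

For the complete graph K_n, L = nI − J (J = all-ones matrix). J has eigenvalues n (once, eigenvector 𝟙) and 0 (multiplicity n−1), so L has eigenvalues 0 (once) and n (multiplicity n−1). Here n = 5: eigenvalue 0 once and 5 with multiplicity 4.
Laplacian eigenvalues (increasing order): [0.0, 5.0, 5.0, 5.0, 5.0]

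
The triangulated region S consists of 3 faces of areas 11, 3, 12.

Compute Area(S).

11 + 3 + 12 = 26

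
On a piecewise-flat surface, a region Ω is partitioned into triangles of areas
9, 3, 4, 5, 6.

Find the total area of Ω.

9 + 3 + 4 + 5 + 6 = 27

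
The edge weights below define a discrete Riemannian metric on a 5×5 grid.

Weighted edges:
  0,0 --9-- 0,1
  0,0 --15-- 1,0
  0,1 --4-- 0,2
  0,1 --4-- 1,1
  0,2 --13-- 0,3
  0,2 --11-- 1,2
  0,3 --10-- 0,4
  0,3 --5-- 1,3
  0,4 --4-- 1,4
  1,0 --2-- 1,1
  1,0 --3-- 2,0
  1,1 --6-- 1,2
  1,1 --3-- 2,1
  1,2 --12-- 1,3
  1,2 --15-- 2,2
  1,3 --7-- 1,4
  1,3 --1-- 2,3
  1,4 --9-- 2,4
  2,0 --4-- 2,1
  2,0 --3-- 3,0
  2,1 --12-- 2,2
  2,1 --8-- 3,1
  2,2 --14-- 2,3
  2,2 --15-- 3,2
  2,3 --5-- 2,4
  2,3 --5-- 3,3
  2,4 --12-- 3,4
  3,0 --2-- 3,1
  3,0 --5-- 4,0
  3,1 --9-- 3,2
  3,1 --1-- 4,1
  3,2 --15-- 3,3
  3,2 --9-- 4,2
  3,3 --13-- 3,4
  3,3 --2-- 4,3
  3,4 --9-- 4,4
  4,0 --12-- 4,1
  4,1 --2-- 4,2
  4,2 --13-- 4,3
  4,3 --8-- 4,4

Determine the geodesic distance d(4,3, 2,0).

Shortest path: 4,3 → 4,2 → 4,1 → 3,1 → 3,0 → 2,0, total weight = 21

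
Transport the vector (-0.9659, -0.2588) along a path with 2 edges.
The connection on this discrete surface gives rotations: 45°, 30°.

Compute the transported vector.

Total rotation: 45° + 30° = 75°. Final vector: (0, -1)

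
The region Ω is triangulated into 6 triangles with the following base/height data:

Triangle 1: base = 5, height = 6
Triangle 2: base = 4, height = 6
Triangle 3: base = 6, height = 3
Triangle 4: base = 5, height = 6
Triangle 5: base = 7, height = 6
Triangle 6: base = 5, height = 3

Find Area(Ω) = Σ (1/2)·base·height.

(1/2)×5×6 + (1/2)×4×6 + (1/2)×6×3 + (1/2)×5×6 + (1/2)×7×6 + (1/2)×5×3 = 79.5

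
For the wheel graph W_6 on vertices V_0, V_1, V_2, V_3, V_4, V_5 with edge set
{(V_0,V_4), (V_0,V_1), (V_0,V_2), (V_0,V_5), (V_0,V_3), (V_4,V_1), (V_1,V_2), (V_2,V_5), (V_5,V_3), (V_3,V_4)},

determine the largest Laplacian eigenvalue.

The wheel W_6 is the join K_1 ∨ C_5 (a hub joined to every vertex of a cycle of length 5). For a join G ∨ H (G on p vertices, H on q vertices) the Laplacian spectrum is 0, p+q, the eigenvalues of L(G) other than one 0 each shifted by +q, and the eigenvalues of L(H) other than one 0 each shifted by +p. With G = K_1 (p = 1, nothing left after dropping its 0) and H = C_5 (q = 5, eigenvalues 2 − 2cos(2πk/5), k = 0, …, 4; drop k = 0), the spectrum of W_6 is 0, 6, and 1 + (2 − 2cos(2πk/5)) = 3 − 2cos(2πk/5) for k = 1, …, 4:
k=1: 3 − 2cos(2π/5) = 2.382; k=2: 3 − 2cos(4π/5) = 4.618; k=3: 3 − 2cos(6π/5) = 4.618; k=4: 3 − 2cos(8π/5) = 2.382.
Laplacian eigenvalues: [0.0, 2.382, 2.382, 4.618, 4.618, 6.0]. Largest eigenvalue (spectral radius) = 6.0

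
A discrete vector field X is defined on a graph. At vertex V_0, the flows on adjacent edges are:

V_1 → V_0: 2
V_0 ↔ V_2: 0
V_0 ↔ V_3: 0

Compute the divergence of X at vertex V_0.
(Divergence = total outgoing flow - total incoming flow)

Divergence = sum of outgoing flows = (-2) + 0 + 0 = -2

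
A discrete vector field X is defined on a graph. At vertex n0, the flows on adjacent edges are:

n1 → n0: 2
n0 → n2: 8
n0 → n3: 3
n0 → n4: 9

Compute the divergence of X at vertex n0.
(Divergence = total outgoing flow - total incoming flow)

Divergence = sum of outgoing flows = (-2) + 8 + 3 + 9 = 18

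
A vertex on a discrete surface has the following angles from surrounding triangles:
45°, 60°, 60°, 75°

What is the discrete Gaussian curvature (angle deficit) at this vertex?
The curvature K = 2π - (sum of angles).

Sum of angles = 240°. K = 360° - 240° = 120° = 2π/3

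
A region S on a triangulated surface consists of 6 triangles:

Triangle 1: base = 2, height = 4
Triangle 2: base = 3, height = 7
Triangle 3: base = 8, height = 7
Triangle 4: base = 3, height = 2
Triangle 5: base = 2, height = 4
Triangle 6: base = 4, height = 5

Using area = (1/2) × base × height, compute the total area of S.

(1/2)×2×4 + (1/2)×3×7 + (1/2)×8×7 + (1/2)×3×2 + (1/2)×2×4 + (1/2)×4×5 = 59.5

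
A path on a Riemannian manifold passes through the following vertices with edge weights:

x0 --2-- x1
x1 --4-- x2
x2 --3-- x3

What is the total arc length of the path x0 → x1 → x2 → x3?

Arc length = 2 + 4 + 3 = 9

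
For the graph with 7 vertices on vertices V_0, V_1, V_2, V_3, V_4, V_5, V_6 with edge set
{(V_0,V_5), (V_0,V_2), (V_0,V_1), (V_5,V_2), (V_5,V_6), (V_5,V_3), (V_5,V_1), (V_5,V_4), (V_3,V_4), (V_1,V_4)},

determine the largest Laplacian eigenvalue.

Degrees: deg(V_0) = 3, deg(V_1) = 3, deg(V_2) = 2, deg(V_3) = 2, deg(V_4) = 3, deg(V_5) = 6, deg(V_6) = 1.
L = D − A with rows/columns ordered (V_0, V_1, V_2, V_3, V_4, V_5, V_6):
  [ 3, -1, -1,  0,  0, -1,  0]
  [-1,  3,  0,  0, -1, -1,  0]
  [-1,  0,  2,  0,  0, -1,  0]
  [ 0,  0,  0,  2, -1, -1,  0]
  [ 0, -1,  0, -1,  3, -1,  0]
  [-1, -1, -1, -1, -1,  6, -1]
  [ 0,  0,  0,  0,  0, -1,  1]
Characteristic polynomial: det(λI − L) = λ(λ − 1)(λ² − 5λ + 5)(λ² − 7λ + 11)(λ − 7).
Roots: λ = 0; (λ − 1) = 0 ⇒ λ = 1; (λ² − 5λ + 5) = 0 ⇒ λ = (5 ± √5)/2 ≈ 1.382, 3.618; (λ² − 7λ + 11) = 0 ⇒ λ = (7 ± √5)/2 ≈ 2.382, 4.618; (λ − 7) = 0 ⇒ λ = 7.
(Check: the roots sum (with multiplicity) to 20, matching trace L = Σdeg = 2·10 = 20.)
Laplacian eigenvalues: [0.0, 1.0, 1.382, 2.382, 3.618, 4.618, 7.0]. Largest eigenvalue (spectral radius) = 7.0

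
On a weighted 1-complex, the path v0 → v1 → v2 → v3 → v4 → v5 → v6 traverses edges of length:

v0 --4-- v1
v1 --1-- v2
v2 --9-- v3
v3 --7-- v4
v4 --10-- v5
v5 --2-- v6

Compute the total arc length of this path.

Arc length = 4 + 1 + 9 + 7 + 10 + 2 = 33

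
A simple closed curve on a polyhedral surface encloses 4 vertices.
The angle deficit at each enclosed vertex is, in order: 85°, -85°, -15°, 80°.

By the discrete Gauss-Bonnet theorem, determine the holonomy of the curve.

Holonomy = total enclosed curvature = 85° + (-85°) + (-15°) + 80° = 65°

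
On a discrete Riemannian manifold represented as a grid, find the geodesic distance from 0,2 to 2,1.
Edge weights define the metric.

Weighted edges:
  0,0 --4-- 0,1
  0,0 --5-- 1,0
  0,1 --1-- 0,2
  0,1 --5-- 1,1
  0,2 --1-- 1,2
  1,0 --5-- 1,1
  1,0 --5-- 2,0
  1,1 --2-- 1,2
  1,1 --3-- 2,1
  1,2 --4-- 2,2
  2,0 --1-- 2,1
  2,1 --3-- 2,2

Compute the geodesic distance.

Shortest path: 0,2 → 1,2 → 1,1 → 2,1, total weight = 6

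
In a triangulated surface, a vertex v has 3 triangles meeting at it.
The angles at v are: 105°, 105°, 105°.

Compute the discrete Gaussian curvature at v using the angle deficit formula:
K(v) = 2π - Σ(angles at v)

Sum of angles = 315°. K = 360° - 315° = 45°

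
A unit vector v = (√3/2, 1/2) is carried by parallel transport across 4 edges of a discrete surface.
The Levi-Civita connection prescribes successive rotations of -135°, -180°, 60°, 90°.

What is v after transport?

Total rotation: (-135°) + (-180°) + 60° + 90° = -165°. Final vector: (-0.7071, -0.7071)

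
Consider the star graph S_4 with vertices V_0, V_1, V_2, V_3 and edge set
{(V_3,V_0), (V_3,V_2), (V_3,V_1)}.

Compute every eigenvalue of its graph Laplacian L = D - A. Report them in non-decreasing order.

The star S_4 is the complete bipartite graph K_{1,3} (one hub of degree 3, 3 leaves of degree 1). The Laplacian spectrum of K_{p,q} is 0, p (multiplicity q−1), q (multiplicity p−1), p+q. With p = 1, q = 3: 0 once, 1 with multiplicity 2, and 4 once. (Check: trace L = sum of degrees = 6 = 2·1 + 4.)
Laplacian eigenvalues (increasing order): [0.0, 1.0, 1.0, 4.0]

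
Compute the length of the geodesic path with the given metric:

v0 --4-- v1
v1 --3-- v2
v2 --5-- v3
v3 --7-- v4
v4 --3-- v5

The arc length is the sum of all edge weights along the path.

Arc length = 4 + 3 + 5 + 7 + 3 = 22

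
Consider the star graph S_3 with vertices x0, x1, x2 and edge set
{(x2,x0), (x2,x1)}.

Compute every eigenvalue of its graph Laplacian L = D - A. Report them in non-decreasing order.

The star S_3 is the complete bipartite graph K_{1,2} (one hub of degree 2, 2 leaves of degree 1). The Laplacian spectrum of K_{p,q} is 0, p (multiplicity q−1), q (multiplicity p−1), p+q. With p = 1, q = 2: 0 once, 1 with multiplicity 1, and 3 once. (Check: trace L = sum of degrees = 4 = 1·1 + 3.)
Laplacian eigenvalues (increasing order): [0.0, 1.0, 3.0]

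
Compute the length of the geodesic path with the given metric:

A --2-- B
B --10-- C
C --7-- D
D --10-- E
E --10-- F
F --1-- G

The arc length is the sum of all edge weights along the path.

Arc length = 2 + 10 + 7 + 10 + 10 + 1 = 40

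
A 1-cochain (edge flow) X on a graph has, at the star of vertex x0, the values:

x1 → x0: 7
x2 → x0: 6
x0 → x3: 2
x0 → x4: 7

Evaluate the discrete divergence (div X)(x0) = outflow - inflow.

Divergence = sum of outgoing flows = (-7) + (-6) + 2 + 7 = -4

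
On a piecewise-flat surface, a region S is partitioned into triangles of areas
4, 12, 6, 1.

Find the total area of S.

4 + 12 + 6 + 1 = 23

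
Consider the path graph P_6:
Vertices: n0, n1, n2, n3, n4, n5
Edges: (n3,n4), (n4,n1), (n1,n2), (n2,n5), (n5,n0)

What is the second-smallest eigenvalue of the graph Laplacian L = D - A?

The path graph P_n has Laplacian eigenvalues λ_k = 2 − 2cos(kπ/n), k = 0, 1, …, n−1. Here n = 6:
k=0: 2 − 2cos(0) = 0.0; k=1: 2 − 2cos(π/6) = 0.2679; k=2: 2 − 2cos(π/3) = 1.0; k=3: 2 − 2cos(π/2) = 2.0; k=4: 2 − 2cos(2π/3) = 3.0; k=5: 2 − 2cos(5π/6) = 3.7321.
Laplacian eigenvalues: [0.0, 0.2679, 1.0, 2.0, 3.0, 3.7321]. Algebraic connectivity (smallest non-zero eigenvalue) = 0.2679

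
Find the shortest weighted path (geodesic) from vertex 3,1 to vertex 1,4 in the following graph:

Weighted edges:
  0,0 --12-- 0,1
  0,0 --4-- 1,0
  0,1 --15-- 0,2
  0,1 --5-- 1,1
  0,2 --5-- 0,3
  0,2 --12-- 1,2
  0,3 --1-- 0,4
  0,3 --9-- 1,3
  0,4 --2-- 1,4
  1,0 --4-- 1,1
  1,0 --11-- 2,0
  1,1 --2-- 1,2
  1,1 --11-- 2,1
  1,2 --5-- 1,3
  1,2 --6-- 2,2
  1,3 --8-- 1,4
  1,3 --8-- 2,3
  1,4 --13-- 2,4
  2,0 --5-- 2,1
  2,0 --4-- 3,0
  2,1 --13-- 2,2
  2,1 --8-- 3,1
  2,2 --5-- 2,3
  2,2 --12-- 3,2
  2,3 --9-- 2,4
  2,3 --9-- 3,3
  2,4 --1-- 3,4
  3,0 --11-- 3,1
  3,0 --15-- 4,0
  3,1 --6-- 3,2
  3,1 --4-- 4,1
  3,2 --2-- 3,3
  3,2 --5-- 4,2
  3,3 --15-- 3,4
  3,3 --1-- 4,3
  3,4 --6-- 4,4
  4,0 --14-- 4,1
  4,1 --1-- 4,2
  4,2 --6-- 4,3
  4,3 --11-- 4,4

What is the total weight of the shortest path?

Shortest path: 3,1 → 3,2 → 3,3 → 2,3 → 1,3 → 1,4, total weight = 33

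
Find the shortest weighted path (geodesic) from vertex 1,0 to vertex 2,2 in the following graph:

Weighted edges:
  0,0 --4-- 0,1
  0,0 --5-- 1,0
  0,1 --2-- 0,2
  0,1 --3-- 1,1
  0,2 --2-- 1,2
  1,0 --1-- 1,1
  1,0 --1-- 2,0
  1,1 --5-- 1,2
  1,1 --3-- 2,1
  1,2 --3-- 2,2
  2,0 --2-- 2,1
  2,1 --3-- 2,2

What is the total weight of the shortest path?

Shortest path: 1,0 → 2,0 → 2,1 → 2,2, total weight = 6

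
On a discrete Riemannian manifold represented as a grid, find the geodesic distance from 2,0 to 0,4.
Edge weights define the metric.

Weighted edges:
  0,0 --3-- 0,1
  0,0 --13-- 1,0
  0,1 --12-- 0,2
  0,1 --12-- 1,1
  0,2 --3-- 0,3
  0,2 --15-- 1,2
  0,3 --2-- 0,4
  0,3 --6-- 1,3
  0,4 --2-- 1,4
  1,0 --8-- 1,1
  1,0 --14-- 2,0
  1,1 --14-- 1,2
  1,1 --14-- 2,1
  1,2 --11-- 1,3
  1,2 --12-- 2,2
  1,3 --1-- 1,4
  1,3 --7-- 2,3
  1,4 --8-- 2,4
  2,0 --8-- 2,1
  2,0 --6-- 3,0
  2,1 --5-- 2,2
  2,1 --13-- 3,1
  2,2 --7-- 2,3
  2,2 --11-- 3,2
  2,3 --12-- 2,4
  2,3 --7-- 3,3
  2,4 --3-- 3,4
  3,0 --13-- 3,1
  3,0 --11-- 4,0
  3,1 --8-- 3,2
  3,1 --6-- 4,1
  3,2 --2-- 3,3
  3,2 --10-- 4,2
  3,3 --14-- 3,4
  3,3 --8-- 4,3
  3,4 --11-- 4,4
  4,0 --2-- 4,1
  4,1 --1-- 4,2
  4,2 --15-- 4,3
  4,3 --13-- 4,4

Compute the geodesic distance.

Shortest path: 2,0 → 2,1 → 2,2 → 2,3 → 1,3 → 1,4 → 0,4, total weight = 30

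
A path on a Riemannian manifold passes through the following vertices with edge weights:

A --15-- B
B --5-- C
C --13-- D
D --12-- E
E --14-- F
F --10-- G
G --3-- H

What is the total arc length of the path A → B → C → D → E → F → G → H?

Arc length = 15 + 5 + 13 + 12 + 14 + 10 + 3 = 72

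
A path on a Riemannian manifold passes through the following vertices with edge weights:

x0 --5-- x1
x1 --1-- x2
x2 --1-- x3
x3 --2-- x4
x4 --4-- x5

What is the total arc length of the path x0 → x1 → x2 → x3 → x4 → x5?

Arc length = 5 + 1 + 1 + 2 + 4 = 13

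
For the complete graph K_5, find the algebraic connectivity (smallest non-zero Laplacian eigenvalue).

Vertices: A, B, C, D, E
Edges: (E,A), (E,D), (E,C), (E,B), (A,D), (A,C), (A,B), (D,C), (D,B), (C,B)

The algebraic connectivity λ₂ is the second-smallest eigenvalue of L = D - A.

For the complete graph K_n, L = nI − J (J = all-ones matrix). J has eigenvalues n (once, eigenvector 𝟙) and 0 (multiplicity n−1), so L has eigenvalues 0 (once) and n (multiplicity n−1). Here n = 5: eigenvalue 0 once and 5 with multiplicity 4.
Laplacian eigenvalues: [0.0, 5.0, 5.0, 5.0, 5.0]. Algebraic connectivity (smallest non-zero eigenvalue) = 5.0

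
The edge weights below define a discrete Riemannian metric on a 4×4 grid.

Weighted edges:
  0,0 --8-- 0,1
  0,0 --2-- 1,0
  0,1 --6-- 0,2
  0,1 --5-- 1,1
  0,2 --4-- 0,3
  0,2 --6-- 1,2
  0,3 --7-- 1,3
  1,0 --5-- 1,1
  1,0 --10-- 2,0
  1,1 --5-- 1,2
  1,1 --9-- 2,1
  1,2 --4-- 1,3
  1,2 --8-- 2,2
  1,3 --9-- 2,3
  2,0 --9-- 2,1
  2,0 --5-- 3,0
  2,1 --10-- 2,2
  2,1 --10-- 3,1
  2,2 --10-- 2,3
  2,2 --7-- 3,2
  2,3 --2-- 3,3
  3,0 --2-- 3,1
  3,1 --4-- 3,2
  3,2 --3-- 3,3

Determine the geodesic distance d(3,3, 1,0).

Shortest path: 3,3 → 3,2 → 3,1 → 3,0 → 2,0 → 1,0, total weight = 24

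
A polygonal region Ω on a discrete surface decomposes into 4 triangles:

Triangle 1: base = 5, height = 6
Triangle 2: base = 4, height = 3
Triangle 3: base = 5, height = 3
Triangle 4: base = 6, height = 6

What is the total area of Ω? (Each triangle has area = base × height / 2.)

(1/2)×5×6 + (1/2)×4×3 + (1/2)×5×3 + (1/2)×6×6 = 46.5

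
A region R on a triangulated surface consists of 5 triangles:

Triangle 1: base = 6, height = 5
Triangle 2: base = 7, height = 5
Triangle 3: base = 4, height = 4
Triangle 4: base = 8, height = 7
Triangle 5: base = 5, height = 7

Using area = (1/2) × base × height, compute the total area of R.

(1/2)×6×5 + (1/2)×7×5 + (1/2)×4×4 + (1/2)×8×7 + (1/2)×5×7 = 86.0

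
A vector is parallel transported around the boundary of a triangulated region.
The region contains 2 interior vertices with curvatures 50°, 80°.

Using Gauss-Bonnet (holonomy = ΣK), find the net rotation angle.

Holonomy = total enclosed curvature = 50° + 80° = 130°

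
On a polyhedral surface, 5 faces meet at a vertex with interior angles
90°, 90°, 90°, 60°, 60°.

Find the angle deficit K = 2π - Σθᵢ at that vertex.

Sum of angles = 390°. K = 360° - 390° = -30° = -π/6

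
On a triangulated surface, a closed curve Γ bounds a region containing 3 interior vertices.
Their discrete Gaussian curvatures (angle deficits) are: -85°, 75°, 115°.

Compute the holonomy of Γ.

Holonomy = total enclosed curvature = (-85°) + 75° + 115° = 105°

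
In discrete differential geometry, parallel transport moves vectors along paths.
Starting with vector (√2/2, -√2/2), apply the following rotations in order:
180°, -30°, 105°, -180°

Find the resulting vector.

Total rotation: 180° + (-30°) + 105° + (-180°) = 75°. Final vector: (0.8660, 0.5000)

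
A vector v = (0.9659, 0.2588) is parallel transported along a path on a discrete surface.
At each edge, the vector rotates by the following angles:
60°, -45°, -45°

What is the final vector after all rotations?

Total rotation: 60° + (-45°) + (-45°) = -30°. Final vector: (0.9659, -0.2588)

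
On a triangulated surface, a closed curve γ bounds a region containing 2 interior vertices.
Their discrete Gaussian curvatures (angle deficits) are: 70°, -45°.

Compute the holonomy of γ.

Holonomy = total enclosed curvature = 70° + (-45°) = 25°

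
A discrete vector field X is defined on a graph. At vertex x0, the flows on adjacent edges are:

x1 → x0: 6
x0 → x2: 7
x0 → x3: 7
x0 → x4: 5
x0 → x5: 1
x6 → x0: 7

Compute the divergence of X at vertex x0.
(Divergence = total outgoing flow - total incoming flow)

Divergence = sum of outgoing flows = (-6) + 7 + 7 + 5 + 1 + (-7) = 7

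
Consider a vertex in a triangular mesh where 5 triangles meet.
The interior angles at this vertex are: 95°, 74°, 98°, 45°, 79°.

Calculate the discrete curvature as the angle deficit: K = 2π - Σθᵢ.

Sum of angles = 391°. K = 360° - 391° = -31° = -31π/180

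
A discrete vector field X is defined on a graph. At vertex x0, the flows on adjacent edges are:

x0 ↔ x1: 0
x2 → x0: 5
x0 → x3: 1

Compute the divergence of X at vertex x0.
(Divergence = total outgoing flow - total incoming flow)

Divergence = sum of outgoing flows = 0 + (-5) + 1 = -4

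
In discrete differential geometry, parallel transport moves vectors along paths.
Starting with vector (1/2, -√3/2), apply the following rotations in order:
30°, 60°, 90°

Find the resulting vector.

Total rotation: 30° + 60° + 90° = 180°. Final vector: (-0.5000, 0.8660)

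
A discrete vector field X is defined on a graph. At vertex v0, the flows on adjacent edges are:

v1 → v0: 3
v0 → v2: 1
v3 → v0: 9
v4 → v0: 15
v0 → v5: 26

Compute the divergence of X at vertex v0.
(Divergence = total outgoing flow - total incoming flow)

Divergence = sum of outgoing flows = (-3) + 1 + (-9) + (-15) + 26 = 0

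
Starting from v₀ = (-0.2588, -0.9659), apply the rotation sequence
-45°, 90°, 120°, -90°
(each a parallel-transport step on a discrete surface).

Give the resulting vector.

Total rotation: (-45°) + 90° + 120° + (-90°) = 75°. Final vector: (0.8660, -0.5000)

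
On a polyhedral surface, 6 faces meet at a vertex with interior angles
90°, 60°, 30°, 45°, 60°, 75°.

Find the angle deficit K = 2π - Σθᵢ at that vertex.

Sum of angles = 360°. K = 360° - 360° = 0° = 0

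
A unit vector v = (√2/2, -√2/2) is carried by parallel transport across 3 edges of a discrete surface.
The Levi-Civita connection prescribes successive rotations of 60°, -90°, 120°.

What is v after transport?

Total rotation: 60° + (-90°) + 120° = 90°. Final vector: (0.7071, 0.7071)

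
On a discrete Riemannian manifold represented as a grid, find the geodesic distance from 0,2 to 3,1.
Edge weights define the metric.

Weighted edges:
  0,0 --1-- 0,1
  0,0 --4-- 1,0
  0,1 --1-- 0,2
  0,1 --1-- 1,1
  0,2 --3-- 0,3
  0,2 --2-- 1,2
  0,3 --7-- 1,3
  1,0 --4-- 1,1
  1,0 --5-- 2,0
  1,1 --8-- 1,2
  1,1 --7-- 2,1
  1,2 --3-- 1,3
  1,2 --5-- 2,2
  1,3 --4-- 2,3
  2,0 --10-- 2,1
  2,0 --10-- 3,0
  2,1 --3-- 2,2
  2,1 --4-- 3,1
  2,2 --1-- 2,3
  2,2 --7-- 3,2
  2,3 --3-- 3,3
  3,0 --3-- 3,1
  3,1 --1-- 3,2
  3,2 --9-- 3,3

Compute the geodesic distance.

Shortest path: 0,2 → 0,1 → 1,1 → 2,1 → 3,1, total weight = 13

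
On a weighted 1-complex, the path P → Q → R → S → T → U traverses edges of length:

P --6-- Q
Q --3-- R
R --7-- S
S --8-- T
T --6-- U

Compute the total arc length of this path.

Arc length = 6 + 3 + 7 + 8 + 6 = 30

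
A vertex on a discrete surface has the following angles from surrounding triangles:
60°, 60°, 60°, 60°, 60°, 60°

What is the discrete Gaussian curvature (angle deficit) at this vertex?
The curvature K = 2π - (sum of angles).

Sum of angles = 360°. K = 360° - 360° = 0° = 0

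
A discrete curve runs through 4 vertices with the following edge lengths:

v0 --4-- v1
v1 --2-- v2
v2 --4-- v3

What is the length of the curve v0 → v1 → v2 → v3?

Arc length = 4 + 2 + 4 = 10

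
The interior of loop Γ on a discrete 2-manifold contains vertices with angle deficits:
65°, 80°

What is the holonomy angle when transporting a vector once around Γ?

Holonomy = total enclosed curvature = 65° + 80° = 145°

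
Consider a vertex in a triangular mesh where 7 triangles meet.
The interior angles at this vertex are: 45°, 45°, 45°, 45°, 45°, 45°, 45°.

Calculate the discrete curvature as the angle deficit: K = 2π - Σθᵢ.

Sum of angles = 315°. K = 360° - 315° = 45° = π/4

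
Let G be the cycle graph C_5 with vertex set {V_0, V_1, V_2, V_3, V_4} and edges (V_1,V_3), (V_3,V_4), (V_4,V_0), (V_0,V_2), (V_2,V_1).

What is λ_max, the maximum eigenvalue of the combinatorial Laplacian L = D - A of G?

The cycle graph C_n has Laplacian eigenvalues λ_k = 2 − 2cos(2πk/n), k = 0, 1, …, n−1. Here n = 5:
k=0: 2 − 2cos(0) = 0.0; k=1: 2 − 2cos(2π/5) = 1.382; k=2: 2 − 2cos(4π/5) = 3.618; k=3: 2 − 2cos(6π/5) = 3.618; k=4: 2 − 2cos(8π/5) = 1.382.
Laplacian eigenvalues: [0.0, 1.382, 1.382, 3.618, 3.618]. Largest eigenvalue (spectral radius) = 3.618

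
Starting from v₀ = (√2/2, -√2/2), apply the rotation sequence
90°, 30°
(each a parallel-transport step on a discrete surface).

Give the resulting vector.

Total rotation: 90° + 30° = 120°. Final vector: (0.2588, 0.9659)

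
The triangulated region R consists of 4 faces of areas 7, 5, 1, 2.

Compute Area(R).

7 + 5 + 1 + 2 = 15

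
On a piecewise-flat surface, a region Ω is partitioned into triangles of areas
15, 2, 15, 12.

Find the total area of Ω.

15 + 2 + 15 + 12 = 44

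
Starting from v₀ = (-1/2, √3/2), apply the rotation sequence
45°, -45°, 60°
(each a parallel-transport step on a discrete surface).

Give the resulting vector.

Total rotation: 45° + (-45°) + 60° = 60°. Final vector: (-1, 0)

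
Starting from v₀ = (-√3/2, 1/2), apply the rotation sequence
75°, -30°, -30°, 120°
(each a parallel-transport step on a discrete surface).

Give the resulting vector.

Total rotation: 75° + (-30°) + (-30°) + 120° = 135°. Final vector: (0.2588, -0.9659)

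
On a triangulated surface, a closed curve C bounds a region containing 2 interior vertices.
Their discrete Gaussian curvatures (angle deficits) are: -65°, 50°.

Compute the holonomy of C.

Holonomy = total enclosed curvature = (-65°) + 50° = -15°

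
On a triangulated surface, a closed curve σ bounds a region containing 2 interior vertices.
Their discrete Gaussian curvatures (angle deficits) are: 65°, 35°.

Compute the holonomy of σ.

Holonomy = total enclosed curvature = 65° + 35° = 100°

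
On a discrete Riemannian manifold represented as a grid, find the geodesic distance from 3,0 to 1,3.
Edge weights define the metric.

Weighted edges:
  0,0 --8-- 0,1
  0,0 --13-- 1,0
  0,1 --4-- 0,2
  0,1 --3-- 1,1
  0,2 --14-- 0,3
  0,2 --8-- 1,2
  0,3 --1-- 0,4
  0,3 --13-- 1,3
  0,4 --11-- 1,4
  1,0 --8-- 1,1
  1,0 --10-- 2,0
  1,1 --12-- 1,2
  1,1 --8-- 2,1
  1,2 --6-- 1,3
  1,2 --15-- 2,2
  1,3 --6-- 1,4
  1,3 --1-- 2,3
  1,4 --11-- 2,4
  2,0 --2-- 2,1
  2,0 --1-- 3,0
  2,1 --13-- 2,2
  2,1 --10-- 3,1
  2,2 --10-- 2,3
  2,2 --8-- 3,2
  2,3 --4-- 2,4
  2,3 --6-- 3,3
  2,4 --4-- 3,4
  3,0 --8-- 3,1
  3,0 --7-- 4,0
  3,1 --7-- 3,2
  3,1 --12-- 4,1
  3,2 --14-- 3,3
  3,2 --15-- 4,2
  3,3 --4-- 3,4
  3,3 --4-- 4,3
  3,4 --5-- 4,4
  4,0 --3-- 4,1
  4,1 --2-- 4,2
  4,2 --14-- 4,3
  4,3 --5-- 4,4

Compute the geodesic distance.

Shortest path: 3,0 → 2,0 → 2,1 → 2,2 → 2,3 → 1,3, total weight = 27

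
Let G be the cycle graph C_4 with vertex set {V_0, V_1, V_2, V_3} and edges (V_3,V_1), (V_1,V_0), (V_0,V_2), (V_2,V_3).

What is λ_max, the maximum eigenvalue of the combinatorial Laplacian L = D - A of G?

The cycle graph C_n has Laplacian eigenvalues λ_k = 2 − 2cos(2πk/n), k = 0, 1, …, n−1. Here n = 4:
k=0: 2 − 2cos(0) = 0.0; k=1: 2 − 2cos(π/2) = 2.0; k=2: 2 − 2cos(π) = 4.0; k=3: 2 − 2cos(3π/2) = 2.0.
Laplacian eigenvalues: [0.0, 2.0, 2.0, 4.0]. Largest eigenvalue (spectral radius) = 4.0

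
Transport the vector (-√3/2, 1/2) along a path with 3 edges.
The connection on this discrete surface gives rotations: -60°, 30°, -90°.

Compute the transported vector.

Total rotation: (-60°) + 30° + (-90°) = -120°. Final vector: (0.8660, 0.5000)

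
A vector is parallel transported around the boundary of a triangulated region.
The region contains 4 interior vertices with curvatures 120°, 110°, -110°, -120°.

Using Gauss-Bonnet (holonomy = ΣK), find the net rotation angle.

Holonomy = total enclosed curvature = 120° + 110° + (-110°) + (-120°) = 0°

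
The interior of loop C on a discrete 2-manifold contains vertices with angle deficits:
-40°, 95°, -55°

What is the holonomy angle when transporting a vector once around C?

Holonomy = total enclosed curvature = (-40°) + 95° + (-55°) = 0°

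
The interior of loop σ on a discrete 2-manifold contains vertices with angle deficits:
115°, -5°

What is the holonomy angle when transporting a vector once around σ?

Holonomy = total enclosed curvature = 115° + (-5°) = 110°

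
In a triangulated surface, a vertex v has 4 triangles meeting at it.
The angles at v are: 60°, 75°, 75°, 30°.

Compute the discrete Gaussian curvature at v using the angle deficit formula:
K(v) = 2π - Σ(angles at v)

Sum of angles = 240°. K = 360° - 240° = 120° = 2π/3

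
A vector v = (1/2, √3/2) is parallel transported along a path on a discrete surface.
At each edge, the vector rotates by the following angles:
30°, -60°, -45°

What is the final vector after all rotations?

Total rotation: 30° + (-60°) + (-45°) = -75°. Final vector: (0.9659, -0.2588)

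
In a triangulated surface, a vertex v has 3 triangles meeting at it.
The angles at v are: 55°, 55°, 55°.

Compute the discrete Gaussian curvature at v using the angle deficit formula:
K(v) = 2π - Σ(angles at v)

Sum of angles = 165°. K = 360° - 165° = 195°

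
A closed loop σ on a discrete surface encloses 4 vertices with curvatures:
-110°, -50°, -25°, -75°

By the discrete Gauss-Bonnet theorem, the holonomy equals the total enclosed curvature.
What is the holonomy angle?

Holonomy = total enclosed curvature = (-110°) + (-50°) + (-25°) + (-75°) = -260°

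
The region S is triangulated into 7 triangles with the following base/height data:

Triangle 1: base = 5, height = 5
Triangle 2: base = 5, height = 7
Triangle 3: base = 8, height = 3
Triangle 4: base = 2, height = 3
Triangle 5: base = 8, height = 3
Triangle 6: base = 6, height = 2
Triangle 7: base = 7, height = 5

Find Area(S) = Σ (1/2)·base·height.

(1/2)×5×5 + (1/2)×5×7 + (1/2)×8×3 + (1/2)×2×3 + (1/2)×8×3 + (1/2)×6×2 + (1/2)×7×5 = 80.5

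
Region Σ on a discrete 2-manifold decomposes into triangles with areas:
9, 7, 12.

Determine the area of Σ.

9 + 7 + 12 = 28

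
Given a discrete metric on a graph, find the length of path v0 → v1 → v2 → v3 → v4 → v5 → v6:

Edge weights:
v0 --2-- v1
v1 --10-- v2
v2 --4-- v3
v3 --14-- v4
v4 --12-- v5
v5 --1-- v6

Arc length = 2 + 10 + 4 + 14 + 12 + 1 = 43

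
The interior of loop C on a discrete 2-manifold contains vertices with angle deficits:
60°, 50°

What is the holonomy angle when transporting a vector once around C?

Holonomy = total enclosed curvature = 60° + 50° = 110°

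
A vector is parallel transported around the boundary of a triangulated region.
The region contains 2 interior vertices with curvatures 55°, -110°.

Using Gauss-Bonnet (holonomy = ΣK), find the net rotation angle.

Holonomy = total enclosed curvature = 55° + (-110°) = -55°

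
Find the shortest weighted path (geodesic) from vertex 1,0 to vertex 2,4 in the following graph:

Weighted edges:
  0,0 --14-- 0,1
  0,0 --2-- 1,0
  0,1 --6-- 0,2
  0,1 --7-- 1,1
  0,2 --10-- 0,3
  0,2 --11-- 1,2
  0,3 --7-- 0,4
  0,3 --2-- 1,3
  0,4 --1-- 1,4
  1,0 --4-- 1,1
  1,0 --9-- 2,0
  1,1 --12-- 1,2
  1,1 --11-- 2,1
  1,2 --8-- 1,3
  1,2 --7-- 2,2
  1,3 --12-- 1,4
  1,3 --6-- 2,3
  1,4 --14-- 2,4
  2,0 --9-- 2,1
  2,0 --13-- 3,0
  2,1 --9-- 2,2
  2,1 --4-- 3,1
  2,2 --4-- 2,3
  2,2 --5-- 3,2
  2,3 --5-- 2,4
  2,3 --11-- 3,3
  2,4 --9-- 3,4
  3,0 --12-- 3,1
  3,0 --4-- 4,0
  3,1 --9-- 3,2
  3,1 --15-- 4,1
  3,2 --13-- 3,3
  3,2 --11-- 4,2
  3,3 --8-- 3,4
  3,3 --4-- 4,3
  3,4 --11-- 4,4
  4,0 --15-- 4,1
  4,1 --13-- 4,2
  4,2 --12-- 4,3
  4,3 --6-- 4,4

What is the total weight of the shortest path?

Shortest path: 1,0 → 1,1 → 1,2 → 2,2 → 2,3 → 2,4, total weight = 32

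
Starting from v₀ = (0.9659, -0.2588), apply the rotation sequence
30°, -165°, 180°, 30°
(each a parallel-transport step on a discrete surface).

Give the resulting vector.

Total rotation: 30° + (-165°) + 180° + 30° = 75°. Final vector: (0.5000, 0.8660)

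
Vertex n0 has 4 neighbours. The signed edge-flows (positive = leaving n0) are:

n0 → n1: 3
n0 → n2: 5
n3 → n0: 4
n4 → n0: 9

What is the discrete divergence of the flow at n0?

Divergence = sum of outgoing flows = 3 + 5 + (-4) + (-9) = -5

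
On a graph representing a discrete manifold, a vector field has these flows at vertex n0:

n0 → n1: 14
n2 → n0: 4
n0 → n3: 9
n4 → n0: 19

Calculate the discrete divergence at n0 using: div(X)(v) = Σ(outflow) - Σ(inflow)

Divergence = sum of outgoing flows = 14 + (-4) + 9 + (-19) = 0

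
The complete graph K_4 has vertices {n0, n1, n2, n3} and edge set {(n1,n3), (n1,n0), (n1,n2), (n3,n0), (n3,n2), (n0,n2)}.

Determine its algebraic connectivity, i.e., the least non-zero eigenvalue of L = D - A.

For the complete graph K_n, L = nI − J (J = all-ones matrix). J has eigenvalues n (once, eigenvector 𝟙) and 0 (multiplicity n−1), so L has eigenvalues 0 (once) and n (multiplicity n−1). Here n = 4: eigenvalue 0 once and 4 with multiplicity 3.
Laplacian eigenvalues: [0.0, 4.0, 4.0, 4.0]. Algebraic connectivity (smallest non-zero eigenvalue) = 4.0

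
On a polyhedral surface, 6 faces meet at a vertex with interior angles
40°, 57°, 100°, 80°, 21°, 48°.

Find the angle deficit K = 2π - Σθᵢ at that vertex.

Sum of angles = 346°. K = 360° - 346° = 14° = 7π/90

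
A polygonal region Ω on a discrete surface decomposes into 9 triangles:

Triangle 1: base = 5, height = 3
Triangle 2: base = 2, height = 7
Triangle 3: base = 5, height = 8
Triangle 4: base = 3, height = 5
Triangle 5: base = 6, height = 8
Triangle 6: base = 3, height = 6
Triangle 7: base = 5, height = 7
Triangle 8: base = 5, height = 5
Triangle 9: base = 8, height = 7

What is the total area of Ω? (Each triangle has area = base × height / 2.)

(1/2)×5×3 + (1/2)×2×7 + (1/2)×5×8 + (1/2)×3×5 + (1/2)×6×8 + (1/2)×3×6 + (1/2)×5×7 + (1/2)×5×5 + (1/2)×8×7 = 133.0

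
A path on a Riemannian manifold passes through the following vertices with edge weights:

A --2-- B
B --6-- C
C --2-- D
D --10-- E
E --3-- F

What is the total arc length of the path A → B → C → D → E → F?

Arc length = 2 + 6 + 2 + 10 + 3 = 23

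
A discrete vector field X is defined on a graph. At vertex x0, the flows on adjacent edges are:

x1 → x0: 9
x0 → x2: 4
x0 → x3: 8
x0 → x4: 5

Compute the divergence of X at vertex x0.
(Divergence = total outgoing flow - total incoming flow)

Divergence = sum of outgoing flows = (-9) + 4 + 8 + 5 = 8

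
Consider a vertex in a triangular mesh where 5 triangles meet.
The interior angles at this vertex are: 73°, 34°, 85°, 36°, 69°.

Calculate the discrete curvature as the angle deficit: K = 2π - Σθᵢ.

Sum of angles = 297°. K = 360° - 297° = 63° = 7π/20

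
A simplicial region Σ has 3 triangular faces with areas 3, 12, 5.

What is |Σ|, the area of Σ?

3 + 12 + 5 = 20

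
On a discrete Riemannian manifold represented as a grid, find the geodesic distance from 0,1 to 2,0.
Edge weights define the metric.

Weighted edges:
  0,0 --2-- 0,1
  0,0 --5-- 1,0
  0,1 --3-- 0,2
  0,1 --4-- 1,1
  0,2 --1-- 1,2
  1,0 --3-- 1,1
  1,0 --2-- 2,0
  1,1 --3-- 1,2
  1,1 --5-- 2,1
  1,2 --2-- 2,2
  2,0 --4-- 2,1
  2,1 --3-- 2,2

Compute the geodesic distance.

Shortest path: 0,1 → 0,0 → 1,0 → 2,0, total weight = 9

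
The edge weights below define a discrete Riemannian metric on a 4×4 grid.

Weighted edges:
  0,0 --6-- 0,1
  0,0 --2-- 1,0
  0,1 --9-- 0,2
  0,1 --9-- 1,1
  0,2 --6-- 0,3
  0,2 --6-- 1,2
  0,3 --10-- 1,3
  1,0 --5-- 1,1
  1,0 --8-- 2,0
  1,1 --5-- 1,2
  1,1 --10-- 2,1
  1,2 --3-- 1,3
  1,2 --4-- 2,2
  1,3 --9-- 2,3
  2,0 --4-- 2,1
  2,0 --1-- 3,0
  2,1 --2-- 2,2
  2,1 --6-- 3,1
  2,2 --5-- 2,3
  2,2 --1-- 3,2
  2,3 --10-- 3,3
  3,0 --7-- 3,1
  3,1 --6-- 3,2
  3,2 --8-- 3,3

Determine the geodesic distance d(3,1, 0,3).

Shortest path: 3,1 → 3,2 → 2,2 → 1,2 → 0,2 → 0,3, total weight = 23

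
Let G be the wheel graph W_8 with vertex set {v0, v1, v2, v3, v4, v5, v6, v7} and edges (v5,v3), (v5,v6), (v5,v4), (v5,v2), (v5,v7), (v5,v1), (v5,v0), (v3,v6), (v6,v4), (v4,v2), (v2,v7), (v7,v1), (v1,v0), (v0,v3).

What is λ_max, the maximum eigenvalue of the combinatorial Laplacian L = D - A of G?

The wheel W_8 is the join K_1 ∨ C_7 (a hub joined to every vertex of a cycle of length 7). For a join G ∨ H (G on p vertices, H on q vertices) the Laplacian spectrum is 0, p+q, the eigenvalues of L(G) other than one 0 each shifted by +q, and the eigenvalues of L(H) other than one 0 each shifted by +p. With G = K_1 (p = 1, nothing left after dropping its 0) and H = C_7 (q = 7, eigenvalues 2 − 2cos(2πk/7), k = 0, …, 6; drop k = 0), the spectrum of W_8 is 0, 8, and 1 + (2 − 2cos(2πk/7)) = 3 − 2cos(2πk/7) for k = 1, …, 6:
k=1: 3 − 2cos(2π/7) = 1.753; k=2: 3 − 2cos(4π/7) = 3.445; k=3: 3 − 2cos(6π/7) = 4.8019; k=4: 3 − 2cos(8π/7) = 4.8019; k=5: 3 − 2cos(10π/7) = 3.445; k=6: 3 − 2cos(12π/7) = 1.753.
Laplacian eigenvalues: [0.0, 1.753, 1.753, 3.445, 3.445, 4.8019, 4.8019, 8.0]. Largest eigenvalue (spectral radius) = 8.0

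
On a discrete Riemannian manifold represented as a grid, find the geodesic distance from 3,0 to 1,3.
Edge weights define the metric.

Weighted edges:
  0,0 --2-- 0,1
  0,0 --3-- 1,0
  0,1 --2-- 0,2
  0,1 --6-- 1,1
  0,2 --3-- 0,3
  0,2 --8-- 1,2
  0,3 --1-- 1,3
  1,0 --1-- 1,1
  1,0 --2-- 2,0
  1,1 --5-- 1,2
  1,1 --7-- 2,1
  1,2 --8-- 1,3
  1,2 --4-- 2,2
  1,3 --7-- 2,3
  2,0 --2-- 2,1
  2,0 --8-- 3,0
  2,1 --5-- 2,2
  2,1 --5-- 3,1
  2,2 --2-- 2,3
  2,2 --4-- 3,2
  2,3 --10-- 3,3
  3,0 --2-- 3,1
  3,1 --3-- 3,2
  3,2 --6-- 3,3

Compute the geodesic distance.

Shortest path: 3,0 → 3,1 → 3,2 → 2,2 → 2,3 → 1,3, total weight = 18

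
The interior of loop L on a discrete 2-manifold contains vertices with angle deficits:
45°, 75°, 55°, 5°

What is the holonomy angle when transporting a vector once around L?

Holonomy = total enclosed curvature = 45° + 75° + 55° + 5° = 180°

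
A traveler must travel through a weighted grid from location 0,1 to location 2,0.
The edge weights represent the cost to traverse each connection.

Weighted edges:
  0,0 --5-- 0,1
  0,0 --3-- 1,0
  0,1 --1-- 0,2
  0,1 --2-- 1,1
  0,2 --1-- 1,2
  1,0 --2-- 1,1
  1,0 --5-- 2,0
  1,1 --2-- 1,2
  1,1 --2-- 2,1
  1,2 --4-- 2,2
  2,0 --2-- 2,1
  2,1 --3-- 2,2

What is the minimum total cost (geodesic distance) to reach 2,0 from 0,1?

Shortest path: 0,1 → 1,1 → 2,1 → 2,0, total weight = 6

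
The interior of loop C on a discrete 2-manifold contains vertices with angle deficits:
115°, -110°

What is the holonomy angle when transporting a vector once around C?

Holonomy = total enclosed curvature = 115° + (-110°) = 5°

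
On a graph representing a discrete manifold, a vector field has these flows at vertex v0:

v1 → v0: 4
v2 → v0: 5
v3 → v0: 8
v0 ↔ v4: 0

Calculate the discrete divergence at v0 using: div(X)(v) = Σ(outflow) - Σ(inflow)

Divergence = sum of outgoing flows = (-4) + (-5) + (-8) + 0 = -17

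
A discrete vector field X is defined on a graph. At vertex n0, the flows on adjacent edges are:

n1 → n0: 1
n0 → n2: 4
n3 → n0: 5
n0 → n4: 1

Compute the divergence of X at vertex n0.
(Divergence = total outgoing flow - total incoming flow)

Divergence = sum of outgoing flows = (-1) + 4 + (-5) + 1 = -1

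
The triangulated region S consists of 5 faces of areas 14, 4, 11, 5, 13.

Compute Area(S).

14 + 4 + 11 + 5 + 13 = 47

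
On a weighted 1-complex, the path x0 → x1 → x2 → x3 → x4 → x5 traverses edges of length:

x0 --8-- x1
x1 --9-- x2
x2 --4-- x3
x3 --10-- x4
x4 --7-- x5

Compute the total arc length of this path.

Arc length = 8 + 9 + 4 + 10 + 7 = 38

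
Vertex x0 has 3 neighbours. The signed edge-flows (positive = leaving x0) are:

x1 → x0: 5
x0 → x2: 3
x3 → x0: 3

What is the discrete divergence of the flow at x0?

Divergence = sum of outgoing flows = (-5) + 3 + (-3) = -5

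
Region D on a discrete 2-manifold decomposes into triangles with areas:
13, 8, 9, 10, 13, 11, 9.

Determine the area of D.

13 + 8 + 9 + 10 + 13 + 11 + 9 = 73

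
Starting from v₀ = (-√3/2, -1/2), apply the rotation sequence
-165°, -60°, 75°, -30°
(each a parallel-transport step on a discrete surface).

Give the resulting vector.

Total rotation: (-165°) + (-60°) + 75° + (-30°) = -180° ≡ 180° (mod 360°). Final vector: (0.8660, 0.5000)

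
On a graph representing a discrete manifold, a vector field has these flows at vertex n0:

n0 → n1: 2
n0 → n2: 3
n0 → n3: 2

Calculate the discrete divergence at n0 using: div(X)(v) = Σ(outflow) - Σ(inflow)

Divergence = sum of outgoing flows = 2 + 3 + 2 = 7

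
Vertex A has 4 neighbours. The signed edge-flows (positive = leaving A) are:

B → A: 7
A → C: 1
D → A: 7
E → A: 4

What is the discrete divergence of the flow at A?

Divergence = sum of outgoing flows = (-7) + 1 + (-7) + (-4) = -17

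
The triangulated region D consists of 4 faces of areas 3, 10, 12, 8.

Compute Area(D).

3 + 10 + 12 + 8 = 33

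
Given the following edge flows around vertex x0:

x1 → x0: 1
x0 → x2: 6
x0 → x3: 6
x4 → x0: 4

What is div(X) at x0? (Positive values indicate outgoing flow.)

Divergence = sum of outgoing flows = (-1) + 6 + 6 + (-4) = 7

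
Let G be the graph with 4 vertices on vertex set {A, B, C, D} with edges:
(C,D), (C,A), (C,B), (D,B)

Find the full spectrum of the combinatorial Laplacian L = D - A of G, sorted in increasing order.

Degrees: deg(A) = 1, deg(B) = 2, deg(C) = 3, deg(D) = 2.
L = D − A with rows/columns ordered (A, B, C, D):
  [ 1,  0, -1,  0]
  [ 0,  2, -1, -1]
  [-1, -1,  3, -1]
  [ 0, -1, -1,  2]
Characteristic polynomial: det(λI − L) = λ(λ − 1)(λ − 3)(λ − 4).
Roots: λ = 0; (λ − 1) = 0 ⇒ λ = 1; (λ − 3) = 0 ⇒ λ = 3; (λ − 4) = 0 ⇒ λ = 4.
(Check: the roots sum (with multiplicity) to 8, matching trace L = Σdeg = 2·4 = 8.)
Laplacian eigenvalues (increasing order): [0.0, 1.0, 3.0, 4.0]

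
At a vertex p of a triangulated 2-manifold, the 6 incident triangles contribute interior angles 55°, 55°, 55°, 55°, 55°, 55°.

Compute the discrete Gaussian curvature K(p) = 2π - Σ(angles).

Sum of angles = 330°. K = 360° - 330° = 30° = π/6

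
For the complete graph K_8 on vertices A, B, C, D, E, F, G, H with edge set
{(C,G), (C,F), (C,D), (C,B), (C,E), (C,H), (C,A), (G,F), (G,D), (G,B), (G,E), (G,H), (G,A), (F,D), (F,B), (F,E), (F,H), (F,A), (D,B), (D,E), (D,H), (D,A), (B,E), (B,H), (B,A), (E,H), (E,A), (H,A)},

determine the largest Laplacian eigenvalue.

For the complete graph K_n, L = nI − J (J = all-ones matrix). J has eigenvalues n (once, eigenvector 𝟙) and 0 (multiplicity n−1), so L has eigenvalues 0 (once) and n (multiplicity n−1). Here n = 8: eigenvalue 0 once and 8 with multiplicity 7.
Laplacian eigenvalues: [0.0, 8.0, 8.0, 8.0, 8.0, 8.0, 8.0, 8.0]. Largest eigenvalue (spectral radius) = 8.0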